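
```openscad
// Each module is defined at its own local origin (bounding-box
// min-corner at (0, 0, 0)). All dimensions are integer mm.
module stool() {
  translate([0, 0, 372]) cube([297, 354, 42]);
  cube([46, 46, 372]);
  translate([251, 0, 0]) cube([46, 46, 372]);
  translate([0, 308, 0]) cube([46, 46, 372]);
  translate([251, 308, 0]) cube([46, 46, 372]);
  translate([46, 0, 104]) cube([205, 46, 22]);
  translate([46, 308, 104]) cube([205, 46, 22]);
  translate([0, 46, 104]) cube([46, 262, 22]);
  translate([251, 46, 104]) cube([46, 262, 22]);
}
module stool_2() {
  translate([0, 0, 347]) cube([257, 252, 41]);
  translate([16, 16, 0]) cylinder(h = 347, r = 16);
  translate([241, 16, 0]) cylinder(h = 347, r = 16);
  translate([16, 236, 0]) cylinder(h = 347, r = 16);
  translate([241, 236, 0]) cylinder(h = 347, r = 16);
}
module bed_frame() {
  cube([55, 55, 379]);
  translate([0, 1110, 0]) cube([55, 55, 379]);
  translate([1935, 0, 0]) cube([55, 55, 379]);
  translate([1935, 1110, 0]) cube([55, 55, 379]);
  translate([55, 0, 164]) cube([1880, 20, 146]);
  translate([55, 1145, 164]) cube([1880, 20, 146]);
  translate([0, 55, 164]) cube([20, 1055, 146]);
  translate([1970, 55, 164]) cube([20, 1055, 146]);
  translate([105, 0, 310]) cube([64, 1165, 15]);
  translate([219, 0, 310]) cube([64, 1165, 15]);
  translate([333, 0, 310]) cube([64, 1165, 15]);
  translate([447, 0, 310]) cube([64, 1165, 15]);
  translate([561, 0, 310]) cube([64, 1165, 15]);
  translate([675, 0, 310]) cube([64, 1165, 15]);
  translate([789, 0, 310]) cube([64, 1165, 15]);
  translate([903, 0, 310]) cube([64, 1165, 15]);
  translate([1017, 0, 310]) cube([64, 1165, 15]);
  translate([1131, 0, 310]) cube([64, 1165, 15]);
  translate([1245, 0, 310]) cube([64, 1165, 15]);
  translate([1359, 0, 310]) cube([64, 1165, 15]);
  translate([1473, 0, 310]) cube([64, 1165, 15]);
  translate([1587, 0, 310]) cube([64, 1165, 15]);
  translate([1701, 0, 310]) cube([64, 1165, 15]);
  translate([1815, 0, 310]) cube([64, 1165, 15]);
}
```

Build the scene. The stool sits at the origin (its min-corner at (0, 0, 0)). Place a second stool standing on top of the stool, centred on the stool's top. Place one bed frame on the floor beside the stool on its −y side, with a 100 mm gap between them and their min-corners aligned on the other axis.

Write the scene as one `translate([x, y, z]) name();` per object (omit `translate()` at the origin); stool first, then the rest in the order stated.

stool();
translate([20, 51, 414]) stool_2();
translate([0, -1265, 0]) bed_frame();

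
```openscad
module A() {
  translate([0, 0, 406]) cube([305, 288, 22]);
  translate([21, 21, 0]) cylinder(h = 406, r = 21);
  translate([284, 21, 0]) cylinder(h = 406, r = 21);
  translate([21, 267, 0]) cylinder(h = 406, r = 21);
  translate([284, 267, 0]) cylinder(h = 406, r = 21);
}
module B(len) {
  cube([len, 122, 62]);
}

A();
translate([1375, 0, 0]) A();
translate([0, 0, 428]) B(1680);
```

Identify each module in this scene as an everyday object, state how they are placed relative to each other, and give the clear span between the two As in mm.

A is a stool. B is a beam. A beam spans the tops of two stools. The clear span between the two stools is 1070 mm.

Second stool starts at x = 1375; first ends at x = 305; clear span = 1375 − 305 = 1070 mm.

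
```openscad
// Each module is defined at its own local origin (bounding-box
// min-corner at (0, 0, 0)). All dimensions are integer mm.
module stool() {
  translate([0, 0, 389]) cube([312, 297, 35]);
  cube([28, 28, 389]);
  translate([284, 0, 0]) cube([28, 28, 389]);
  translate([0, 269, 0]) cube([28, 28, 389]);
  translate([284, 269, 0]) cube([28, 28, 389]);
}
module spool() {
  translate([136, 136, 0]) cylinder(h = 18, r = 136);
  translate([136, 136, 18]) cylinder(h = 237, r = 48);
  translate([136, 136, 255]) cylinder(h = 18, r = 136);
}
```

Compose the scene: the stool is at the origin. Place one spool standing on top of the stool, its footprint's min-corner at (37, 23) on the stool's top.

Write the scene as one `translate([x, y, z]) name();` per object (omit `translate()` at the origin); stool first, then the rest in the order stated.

stool();
translate([37, 23, 424]) spool();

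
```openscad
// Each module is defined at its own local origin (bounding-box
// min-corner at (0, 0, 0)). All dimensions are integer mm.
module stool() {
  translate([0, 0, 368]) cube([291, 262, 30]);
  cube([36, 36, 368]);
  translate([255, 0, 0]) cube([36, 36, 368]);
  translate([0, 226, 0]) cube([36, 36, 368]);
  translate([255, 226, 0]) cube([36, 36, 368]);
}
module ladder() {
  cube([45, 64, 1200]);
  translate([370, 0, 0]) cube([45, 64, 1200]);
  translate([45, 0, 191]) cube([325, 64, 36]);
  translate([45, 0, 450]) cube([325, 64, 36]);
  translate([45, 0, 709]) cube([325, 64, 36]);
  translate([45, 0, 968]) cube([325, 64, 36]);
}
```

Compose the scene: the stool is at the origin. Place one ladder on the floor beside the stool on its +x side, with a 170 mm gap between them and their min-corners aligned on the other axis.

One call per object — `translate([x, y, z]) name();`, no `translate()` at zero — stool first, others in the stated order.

stool();
translate([461, 0, 0]) ladder();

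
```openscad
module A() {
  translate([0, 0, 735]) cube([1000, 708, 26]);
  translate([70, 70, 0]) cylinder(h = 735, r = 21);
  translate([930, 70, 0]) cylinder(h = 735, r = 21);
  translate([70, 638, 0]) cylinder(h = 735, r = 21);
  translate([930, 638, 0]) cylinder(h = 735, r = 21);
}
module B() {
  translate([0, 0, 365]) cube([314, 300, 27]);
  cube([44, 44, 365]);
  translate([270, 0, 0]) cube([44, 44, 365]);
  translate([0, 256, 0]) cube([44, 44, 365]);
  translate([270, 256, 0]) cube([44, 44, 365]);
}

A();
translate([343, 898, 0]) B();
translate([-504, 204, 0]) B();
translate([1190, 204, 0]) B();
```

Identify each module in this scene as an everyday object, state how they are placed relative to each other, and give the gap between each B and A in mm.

Each stool's nearest face is 190 mm from the table's bounding box.

A is a table. B is a stool. Three stools sit around the table at the +y, −x, +x sides. The gap between each stool and the table is 190 mm.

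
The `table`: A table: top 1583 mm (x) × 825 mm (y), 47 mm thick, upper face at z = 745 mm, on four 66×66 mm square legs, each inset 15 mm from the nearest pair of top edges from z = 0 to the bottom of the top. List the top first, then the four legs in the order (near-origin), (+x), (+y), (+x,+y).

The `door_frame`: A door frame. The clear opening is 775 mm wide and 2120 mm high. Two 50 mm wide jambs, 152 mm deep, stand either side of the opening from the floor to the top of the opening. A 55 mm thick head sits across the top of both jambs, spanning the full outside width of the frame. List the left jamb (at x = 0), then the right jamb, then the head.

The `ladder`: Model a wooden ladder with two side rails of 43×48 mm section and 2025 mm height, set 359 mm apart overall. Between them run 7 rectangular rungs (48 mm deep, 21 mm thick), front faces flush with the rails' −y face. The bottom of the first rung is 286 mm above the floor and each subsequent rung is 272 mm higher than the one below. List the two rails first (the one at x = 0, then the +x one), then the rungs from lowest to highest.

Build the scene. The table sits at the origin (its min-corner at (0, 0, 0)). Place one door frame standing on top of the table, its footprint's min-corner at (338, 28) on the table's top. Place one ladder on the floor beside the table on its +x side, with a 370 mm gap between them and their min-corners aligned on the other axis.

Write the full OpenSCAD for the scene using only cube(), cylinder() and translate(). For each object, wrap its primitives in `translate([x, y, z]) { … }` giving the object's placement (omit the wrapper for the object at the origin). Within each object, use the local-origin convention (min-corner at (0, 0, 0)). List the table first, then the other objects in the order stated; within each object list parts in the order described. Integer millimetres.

translate([0, 0, 698]) cube([1583, 825, 47]);
translate([15, 15, 0]) cube([66, 66, 698]);
translate([1502, 15, 0]) cube([66, 66, 698]);
translate([15, 744, 0]) cube([66, 66, 698]);
translate([1502, 744, 0]) cube([66, 66, 698]);
translate([338, 28, 745]) {
  cube([50, 152, 2120]);
  translate([825, 0, 0]) cube([50, 152, 2120]);
  translate([0, 0, 2120]) cube([875, 152, 55]);
}
translate([1953, 0, 0]) {
  cube([43, 48, 2025]);
  translate([316, 0, 0]) cube([43, 48, 2025]);
  translate([43, 0, 286]) cube([273, 48, 21]);
  translate([43, 0, 558]) cube([273, 48, 21]);
  translate([43, 0, 830]) cube([273, 48, 21]);
  translate([43, 0, 1102]) cube([273, 48, 21]);
  translate([43, 0, 1374]) cube([273, 48, 21]);
  translate([43, 0, 1646]) cube([273, 48, 21]);
  translate([43, 0, 1918]) cube([273, 48, 21]);
}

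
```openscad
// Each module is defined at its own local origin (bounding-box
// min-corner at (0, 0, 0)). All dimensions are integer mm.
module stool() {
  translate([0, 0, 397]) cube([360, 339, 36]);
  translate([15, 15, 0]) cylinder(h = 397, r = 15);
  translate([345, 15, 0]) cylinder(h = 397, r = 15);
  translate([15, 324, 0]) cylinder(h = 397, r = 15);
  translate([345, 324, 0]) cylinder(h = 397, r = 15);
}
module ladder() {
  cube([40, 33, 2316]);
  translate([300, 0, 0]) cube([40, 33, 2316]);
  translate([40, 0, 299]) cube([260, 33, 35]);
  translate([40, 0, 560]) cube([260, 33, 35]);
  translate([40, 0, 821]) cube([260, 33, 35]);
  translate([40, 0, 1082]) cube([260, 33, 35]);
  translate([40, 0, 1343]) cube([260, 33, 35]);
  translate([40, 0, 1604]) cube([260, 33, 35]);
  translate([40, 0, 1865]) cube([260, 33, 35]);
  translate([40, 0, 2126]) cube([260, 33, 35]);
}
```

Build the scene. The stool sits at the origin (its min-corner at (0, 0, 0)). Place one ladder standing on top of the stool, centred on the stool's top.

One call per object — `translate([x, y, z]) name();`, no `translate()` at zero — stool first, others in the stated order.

stool();
translate([10, 153, 433]) ladder();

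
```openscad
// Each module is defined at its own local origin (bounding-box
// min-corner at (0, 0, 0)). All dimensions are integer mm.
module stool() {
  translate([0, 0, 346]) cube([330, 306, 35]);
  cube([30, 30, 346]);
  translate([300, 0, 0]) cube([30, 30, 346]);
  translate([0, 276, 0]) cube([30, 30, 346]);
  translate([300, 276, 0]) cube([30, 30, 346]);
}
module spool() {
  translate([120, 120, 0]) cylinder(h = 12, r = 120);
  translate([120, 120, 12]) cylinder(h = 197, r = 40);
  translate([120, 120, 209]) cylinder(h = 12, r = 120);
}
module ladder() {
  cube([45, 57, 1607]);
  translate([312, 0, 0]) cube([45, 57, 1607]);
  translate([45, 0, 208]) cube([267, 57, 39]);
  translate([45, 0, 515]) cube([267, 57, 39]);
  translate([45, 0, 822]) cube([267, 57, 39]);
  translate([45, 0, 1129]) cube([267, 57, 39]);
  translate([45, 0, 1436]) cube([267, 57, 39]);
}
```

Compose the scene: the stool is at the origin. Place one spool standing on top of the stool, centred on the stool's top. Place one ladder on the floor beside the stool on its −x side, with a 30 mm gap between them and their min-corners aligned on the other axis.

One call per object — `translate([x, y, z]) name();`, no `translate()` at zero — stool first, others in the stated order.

stool();
translate([45, 33, 381]) spool();
translate([-387, 0, 0]) ladder();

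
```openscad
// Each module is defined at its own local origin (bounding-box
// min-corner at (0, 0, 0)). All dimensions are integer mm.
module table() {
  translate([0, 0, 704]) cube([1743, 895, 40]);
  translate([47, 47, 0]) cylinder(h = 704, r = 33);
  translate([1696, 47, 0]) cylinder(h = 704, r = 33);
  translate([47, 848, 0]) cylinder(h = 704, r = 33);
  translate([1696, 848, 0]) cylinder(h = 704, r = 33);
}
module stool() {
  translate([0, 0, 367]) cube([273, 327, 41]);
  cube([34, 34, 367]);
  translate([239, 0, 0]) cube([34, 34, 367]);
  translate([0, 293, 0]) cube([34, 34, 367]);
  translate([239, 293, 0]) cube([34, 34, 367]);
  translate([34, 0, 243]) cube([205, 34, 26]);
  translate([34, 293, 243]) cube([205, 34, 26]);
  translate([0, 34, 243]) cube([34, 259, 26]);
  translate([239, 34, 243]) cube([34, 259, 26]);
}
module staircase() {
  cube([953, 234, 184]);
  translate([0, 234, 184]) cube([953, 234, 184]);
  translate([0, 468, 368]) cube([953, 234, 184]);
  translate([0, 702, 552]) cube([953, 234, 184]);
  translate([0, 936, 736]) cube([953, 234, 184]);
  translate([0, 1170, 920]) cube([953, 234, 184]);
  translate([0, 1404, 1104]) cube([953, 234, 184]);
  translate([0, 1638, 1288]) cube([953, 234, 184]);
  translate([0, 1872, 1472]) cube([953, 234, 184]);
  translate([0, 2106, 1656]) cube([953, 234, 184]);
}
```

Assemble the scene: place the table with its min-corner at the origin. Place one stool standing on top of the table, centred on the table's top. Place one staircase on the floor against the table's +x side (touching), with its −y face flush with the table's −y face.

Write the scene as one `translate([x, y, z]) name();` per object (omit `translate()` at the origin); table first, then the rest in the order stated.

table();
translate([735, 284, 744]) stool();
translate([1743, 0, 0]) staircase();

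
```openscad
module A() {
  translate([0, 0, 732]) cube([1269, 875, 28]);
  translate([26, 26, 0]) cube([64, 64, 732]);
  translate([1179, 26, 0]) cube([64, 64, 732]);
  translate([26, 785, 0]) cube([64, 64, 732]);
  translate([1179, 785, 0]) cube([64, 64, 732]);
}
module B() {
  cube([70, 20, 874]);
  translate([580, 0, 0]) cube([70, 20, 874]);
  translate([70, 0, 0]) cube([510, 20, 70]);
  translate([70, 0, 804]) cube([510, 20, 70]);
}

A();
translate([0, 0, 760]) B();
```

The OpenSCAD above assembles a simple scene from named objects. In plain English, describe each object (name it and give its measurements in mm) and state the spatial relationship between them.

A is a table: top 1269 mm (x) × 875 mm (y), 28 mm thick, upper face at z = 760 mm, on four 64×64 mm square legs, each inset 26 mm from the nearest pair of top edges, running from z = 0 to the bottom of the top.

B is a picture frame with a 510×734 mm rectangular opening (x by z) and a uniform 70 mm border on every side. Frame depth is 20 mm along y. It is built from two vertical stiles running the full outside height and two horizontal rails spanning the gap between the stiles.

The picture frame is on top of the table.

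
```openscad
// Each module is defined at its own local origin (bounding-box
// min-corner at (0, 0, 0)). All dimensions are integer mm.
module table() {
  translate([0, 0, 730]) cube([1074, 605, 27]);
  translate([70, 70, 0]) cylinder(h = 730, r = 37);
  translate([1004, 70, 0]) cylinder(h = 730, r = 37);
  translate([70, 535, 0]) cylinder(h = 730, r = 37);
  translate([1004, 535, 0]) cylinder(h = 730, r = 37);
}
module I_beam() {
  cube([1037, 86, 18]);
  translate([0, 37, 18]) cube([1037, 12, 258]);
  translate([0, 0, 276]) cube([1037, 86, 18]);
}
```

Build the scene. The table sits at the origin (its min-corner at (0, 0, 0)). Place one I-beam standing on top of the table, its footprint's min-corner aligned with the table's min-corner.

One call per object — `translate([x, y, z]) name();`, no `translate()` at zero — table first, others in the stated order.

table();
translate([0, 0, 757]) I_beam();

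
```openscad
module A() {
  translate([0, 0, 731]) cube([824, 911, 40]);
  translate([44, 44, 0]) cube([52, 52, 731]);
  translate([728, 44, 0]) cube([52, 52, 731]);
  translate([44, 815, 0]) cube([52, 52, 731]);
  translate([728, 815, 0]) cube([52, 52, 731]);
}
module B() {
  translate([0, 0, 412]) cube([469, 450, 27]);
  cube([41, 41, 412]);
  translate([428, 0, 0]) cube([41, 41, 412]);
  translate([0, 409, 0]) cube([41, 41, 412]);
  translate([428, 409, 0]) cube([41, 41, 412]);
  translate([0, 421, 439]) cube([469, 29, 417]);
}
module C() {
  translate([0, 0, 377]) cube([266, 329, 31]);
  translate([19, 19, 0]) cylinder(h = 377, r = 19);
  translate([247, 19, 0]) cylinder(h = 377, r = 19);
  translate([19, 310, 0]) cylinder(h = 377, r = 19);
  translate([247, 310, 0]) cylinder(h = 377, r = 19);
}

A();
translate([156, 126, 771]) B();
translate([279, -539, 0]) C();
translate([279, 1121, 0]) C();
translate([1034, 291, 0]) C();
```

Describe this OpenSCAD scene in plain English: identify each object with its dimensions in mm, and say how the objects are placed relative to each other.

A is a table with a 824×911 mm rectangular top, 40 mm thick, top surface at z = 771 mm, supported by four 52×52 mm square legs, each inset 44 mm from the nearest pair of top edges, running from the floor.

B is a chair: 469×450 mm seat, 27 mm thick, top at z = 439 mm, on four 41 mm square corner legs flush with the seat edges. A 29 mm thick backrest slab spans the full seat width, extending 417 mm above the seat top, its back face flush with the seat's +y edge.

C is a four-legged stool. The seat is a 266×329×31 mm slab whose top surface is at z = 408 mm; four round legs, each 38 mm in diameter, run from the floor (z = 0) to the underside of the seat, each leg's axis is inset half a diameter from the nearest pair of seat edges (so the leg's bounding box is flush with the corner).

The chair is on top of the table. Three stools sit around the table at the −y, +y, +x sides.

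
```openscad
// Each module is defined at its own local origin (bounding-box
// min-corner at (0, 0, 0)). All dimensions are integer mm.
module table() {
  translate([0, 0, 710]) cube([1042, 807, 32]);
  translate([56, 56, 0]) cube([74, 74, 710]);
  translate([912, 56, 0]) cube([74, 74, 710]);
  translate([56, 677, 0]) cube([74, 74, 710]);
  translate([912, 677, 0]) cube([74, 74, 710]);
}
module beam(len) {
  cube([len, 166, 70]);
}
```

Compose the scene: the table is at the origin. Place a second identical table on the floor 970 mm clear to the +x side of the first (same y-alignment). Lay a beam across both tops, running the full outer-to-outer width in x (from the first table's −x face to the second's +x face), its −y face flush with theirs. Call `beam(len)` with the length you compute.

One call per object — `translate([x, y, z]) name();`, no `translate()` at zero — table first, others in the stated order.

table();
translate([2012, 0, 0]) table();
translate([0, 0, 742]) beam(3054);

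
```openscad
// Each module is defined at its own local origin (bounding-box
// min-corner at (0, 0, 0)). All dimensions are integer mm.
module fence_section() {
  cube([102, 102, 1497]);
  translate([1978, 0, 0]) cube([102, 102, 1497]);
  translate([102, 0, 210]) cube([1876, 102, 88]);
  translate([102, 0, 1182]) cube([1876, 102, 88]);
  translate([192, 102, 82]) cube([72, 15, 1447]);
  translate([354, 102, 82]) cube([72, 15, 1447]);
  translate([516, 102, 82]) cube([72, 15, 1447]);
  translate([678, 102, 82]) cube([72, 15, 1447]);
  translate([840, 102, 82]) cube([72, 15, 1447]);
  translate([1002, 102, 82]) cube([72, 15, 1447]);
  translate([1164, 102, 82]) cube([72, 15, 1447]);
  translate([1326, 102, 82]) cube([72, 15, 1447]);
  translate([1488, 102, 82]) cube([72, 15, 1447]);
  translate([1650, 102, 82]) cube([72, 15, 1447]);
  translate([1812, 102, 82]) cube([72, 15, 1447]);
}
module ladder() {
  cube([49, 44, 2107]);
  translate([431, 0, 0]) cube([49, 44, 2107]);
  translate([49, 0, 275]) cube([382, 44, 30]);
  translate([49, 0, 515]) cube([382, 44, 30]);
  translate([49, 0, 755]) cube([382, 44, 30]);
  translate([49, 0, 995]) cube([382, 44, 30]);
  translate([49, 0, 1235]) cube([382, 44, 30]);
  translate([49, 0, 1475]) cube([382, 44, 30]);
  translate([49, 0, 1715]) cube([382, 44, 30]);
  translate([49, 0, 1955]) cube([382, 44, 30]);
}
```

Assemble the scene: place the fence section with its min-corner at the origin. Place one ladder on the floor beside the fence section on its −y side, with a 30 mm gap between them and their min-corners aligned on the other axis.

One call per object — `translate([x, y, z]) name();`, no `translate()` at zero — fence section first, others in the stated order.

fence_section();
translate([0, -74, 0]) ladder();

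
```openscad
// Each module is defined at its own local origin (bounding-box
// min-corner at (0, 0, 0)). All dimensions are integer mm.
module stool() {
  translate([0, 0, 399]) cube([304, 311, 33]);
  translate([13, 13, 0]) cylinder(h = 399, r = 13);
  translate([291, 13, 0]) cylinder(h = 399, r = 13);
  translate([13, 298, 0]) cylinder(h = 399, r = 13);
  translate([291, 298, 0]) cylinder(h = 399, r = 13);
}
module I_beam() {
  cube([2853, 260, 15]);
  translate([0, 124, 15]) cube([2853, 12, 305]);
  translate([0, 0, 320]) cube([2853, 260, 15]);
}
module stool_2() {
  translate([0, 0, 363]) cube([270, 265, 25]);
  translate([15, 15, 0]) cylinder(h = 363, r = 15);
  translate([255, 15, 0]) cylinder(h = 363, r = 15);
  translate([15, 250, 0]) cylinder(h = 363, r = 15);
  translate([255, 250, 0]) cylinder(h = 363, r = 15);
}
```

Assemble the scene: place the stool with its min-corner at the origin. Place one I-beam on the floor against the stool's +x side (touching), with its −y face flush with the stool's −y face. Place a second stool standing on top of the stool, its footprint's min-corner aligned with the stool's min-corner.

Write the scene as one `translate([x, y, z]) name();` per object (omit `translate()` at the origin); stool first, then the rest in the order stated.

stool();
translate([304, 0, 0]) I_beam();
translate([0, 0, 432]) stool_2();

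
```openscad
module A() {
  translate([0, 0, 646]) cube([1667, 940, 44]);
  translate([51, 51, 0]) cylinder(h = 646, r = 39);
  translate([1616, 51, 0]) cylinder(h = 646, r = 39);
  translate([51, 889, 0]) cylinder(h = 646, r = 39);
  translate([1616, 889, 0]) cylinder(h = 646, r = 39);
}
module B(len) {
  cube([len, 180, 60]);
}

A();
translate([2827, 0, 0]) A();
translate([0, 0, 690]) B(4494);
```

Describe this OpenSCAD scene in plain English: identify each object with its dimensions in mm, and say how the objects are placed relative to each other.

A is a rectangular dining table. The top is 1667×940×44 mm with its upper surface at z = 690 mm. It stands on four round legs of 78 mm diameter, each leg's bounding box inset 12 mm from the nearest pair of top edges, running from the floor to the underside of the top.

B is a rectangular beam 4494 mm long (x), 180 mm deep (y), 60 mm thick (z).

The beam spans the tops of two tables placed 1160 mm apart, resting at z = 690 mm.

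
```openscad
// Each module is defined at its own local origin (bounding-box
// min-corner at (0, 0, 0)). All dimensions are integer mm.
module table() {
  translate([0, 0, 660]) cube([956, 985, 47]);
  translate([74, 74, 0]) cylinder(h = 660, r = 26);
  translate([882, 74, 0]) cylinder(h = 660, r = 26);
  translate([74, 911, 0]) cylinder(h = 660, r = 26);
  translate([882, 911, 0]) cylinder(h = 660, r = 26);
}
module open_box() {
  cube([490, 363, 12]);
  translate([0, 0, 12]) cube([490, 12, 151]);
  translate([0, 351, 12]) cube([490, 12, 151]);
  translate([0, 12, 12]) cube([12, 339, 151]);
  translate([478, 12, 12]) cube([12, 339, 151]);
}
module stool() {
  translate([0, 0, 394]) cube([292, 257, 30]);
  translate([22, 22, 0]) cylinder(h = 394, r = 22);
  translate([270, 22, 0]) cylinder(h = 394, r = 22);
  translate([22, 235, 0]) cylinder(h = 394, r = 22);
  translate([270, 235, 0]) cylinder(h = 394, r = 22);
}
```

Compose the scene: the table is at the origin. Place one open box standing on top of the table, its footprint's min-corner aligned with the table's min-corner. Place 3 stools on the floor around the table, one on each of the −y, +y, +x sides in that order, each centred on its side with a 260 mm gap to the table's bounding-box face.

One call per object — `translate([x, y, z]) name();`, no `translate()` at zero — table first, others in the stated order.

table();
translate([0, 0, 707]) open_box();
translate([332, -517, 0]) stool();
translate([332, 1245, 0]) stool();
translate([1216, 364, 0]) stool();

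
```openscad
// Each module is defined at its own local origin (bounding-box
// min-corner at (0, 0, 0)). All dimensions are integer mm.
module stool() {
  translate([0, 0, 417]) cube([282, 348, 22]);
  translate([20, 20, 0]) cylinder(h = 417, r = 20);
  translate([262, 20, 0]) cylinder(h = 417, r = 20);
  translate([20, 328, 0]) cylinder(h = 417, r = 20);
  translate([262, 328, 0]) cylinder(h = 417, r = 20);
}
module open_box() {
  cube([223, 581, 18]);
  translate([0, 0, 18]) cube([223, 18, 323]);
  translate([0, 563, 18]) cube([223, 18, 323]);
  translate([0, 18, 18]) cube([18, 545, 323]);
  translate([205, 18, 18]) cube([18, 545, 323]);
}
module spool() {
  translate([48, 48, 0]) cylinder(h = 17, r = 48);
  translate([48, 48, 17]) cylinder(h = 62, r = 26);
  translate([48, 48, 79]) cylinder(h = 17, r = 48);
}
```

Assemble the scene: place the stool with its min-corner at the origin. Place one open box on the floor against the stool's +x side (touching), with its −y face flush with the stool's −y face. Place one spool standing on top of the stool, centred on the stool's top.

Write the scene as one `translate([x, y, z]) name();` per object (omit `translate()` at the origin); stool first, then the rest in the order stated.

stool();
translate([282, 0, 0]) open_box();
translate([93, 126, 439]) spool();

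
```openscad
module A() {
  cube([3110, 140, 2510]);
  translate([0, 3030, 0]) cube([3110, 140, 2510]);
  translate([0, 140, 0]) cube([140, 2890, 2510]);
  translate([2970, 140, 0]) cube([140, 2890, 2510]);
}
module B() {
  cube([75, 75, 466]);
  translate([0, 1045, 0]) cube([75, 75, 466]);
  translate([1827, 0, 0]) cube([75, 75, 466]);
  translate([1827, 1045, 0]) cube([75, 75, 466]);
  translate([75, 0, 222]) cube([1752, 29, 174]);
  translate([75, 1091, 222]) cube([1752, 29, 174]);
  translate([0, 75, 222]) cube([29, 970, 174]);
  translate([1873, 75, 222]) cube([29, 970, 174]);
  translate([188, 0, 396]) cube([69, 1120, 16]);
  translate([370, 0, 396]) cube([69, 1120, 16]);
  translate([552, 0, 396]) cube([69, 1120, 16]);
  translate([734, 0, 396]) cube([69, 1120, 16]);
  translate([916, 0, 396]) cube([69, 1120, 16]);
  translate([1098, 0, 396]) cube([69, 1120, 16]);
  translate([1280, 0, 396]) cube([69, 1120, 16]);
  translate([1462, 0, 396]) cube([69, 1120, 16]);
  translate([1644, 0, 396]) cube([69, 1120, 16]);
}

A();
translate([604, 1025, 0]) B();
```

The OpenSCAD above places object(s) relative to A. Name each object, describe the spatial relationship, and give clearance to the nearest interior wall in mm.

Clearances: x = 464, y = 885; minimum 464 mm.

A is a house frame. B is a bed frame. The bed frame sits inside the house frame, centred. The clearance to the nearest interior wall is 464 mm.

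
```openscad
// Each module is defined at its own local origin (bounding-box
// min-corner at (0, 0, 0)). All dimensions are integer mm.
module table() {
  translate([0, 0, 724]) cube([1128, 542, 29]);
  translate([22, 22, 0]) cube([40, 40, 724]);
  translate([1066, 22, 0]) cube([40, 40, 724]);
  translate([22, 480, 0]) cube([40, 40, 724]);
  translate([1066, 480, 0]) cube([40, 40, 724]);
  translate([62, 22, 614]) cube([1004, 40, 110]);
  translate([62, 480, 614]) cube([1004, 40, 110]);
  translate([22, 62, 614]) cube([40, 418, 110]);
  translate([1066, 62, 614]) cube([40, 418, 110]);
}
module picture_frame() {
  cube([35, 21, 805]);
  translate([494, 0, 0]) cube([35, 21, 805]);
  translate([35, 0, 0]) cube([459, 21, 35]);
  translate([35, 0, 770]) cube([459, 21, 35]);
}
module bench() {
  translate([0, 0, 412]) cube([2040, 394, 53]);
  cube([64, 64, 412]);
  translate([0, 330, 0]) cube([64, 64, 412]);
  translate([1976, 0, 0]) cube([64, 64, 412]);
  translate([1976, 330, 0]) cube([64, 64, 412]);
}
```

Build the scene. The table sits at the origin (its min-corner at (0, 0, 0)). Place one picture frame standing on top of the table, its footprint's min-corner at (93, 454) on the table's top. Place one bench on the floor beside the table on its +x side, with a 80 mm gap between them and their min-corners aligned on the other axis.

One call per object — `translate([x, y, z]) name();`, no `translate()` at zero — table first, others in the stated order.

table();
translate([93, 454, 753]) picture_frame();
translate([1208, 0, 0]) bench();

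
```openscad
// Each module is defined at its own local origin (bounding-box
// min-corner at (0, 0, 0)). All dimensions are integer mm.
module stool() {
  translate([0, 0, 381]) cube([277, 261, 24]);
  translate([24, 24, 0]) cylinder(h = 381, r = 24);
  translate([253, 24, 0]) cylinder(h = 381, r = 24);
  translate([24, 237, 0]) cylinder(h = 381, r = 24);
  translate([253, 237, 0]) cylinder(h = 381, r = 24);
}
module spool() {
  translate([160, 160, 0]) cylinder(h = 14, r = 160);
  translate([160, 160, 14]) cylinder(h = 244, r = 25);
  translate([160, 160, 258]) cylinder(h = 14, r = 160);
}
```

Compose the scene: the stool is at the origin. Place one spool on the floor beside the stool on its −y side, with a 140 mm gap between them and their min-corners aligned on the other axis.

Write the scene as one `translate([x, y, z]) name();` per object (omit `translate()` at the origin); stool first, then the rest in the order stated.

stool();
translate([0, -460, 0]) spool();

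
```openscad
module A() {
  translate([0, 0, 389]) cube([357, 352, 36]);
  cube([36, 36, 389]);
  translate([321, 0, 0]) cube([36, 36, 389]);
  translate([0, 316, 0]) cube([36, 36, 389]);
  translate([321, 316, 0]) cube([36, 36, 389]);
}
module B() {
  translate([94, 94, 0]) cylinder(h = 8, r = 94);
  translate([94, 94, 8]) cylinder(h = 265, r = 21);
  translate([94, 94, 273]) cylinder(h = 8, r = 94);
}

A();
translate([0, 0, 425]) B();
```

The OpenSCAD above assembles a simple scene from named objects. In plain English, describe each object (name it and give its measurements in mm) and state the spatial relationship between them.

A is a four-legged stool. The seat is a 357×352×36 mm slab whose top surface is at z = 425 mm; four square legs, each 36×36 mm in cross-section, run from the floor (z = 0) to the underside of the seat, each flush with a corner of the seat.

B is a spool: two coaxial disc flanges of radius 94 mm and thickness 8 mm, joined by a core cylinder of radius 21 mm and height 265 mm. The lower flange rests on z = 0 and the three cylinders share a vertical axis.

The spool is on top of the stool.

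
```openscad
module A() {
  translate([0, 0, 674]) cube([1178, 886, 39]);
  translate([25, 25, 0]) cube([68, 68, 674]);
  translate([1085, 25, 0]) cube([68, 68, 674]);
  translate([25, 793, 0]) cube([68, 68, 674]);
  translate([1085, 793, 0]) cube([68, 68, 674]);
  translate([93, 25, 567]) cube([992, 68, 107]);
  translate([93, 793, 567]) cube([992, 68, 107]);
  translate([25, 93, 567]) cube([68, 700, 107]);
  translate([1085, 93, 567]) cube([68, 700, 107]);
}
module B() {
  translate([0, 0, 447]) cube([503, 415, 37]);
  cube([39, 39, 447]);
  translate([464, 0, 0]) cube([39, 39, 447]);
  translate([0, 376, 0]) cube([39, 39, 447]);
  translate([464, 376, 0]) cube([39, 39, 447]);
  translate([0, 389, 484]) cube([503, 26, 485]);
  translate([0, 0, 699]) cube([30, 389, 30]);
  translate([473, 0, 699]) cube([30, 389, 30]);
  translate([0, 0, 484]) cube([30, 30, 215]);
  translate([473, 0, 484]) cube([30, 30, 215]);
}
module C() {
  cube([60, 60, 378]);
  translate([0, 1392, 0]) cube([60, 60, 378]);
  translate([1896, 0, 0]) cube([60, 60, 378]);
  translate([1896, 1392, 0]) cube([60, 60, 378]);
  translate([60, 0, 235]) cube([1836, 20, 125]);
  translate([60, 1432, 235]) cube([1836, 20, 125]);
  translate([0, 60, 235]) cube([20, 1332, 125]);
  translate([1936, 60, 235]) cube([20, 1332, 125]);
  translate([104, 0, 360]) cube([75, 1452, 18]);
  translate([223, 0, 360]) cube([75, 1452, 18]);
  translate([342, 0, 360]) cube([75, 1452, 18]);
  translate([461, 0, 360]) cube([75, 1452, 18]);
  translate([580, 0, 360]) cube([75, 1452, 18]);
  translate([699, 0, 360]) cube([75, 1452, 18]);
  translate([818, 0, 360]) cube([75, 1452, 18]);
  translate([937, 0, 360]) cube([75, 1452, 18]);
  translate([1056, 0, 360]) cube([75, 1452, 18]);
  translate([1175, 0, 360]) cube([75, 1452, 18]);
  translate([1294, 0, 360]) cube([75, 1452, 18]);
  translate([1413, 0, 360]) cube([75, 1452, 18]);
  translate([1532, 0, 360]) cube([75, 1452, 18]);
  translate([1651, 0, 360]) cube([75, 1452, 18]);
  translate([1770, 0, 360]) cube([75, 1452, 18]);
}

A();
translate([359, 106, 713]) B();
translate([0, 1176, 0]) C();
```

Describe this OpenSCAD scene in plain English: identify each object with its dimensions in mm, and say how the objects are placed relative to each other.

A is a table with a 1178×886 mm rectangular top, 39 mm thick, top surface at z = 713 mm, supported by four 68×68 mm square legs, each inset 25 mm from the nearest pair of top edges, running from the floor. Four apron rails, 68 mm thick and 107 mm tall, run between adjacent legs with their top edges flush with the underside of the top and their outer faces flush with the legs' outer faces.

B is a chair. The seat is a 503×415×37 mm slab with its top at z = 484 mm, on four 39×39 mm corner legs (flush with the seat edges, standing on z = 0). A flat backrest 26 mm thick, 485 mm tall, spans the full seat width and rises from the seat top along its +y edge, rear face flush with the rear of the seat. Two armrests of 30×30 mm section run along each side from the seat's front edge to the front of the backrest, top faces 245 mm above the seat top and outer faces flush with the seat's x-edges; a 30×30 mm post under the front of each armrest stands on the seat at the front corner.

C is a bed frame 1956 mm long (x) by 1452 mm wide (y). Four 60×60 mm corner posts, 378 mm tall, at the corners of the footprint. Four rails of 20 mm thickness and 125 mm height run between adjacent posts with their undersides at z = 235 mm, their outer faces flush with the outside of the frame (the two x-running rails run between the posts' inner faces; the two y-running rails run between the posts' inner faces). 15 slats, each 75 mm wide (x) and 18 mm thick, lie across the top of the two x-running rails, running the full 1452 mm width of the frame in y; the slats are evenly spaced along x between the inner faces of the end posts with equal gaps (rounded down to the nearest mm) at the −x end and between each pair — any rounding remainder accumulates at the +x end.

The chair is on top of the table. The bed frame is on the floor beside the table on its +y side.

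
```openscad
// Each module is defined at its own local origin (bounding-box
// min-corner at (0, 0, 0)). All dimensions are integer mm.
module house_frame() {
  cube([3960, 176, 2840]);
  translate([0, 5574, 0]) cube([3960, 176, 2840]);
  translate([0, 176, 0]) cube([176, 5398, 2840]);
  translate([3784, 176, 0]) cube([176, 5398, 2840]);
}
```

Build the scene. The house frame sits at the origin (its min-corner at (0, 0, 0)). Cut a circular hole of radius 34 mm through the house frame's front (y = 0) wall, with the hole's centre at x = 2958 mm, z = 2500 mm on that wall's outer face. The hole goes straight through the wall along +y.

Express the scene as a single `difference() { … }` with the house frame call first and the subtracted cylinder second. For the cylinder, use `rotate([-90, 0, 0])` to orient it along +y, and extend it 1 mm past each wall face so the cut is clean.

difference() {
  house_frame();
  translate([2958, -1, 2500]) rotate([-90, 0, 0]) cylinder(h = 178, r = 34);
}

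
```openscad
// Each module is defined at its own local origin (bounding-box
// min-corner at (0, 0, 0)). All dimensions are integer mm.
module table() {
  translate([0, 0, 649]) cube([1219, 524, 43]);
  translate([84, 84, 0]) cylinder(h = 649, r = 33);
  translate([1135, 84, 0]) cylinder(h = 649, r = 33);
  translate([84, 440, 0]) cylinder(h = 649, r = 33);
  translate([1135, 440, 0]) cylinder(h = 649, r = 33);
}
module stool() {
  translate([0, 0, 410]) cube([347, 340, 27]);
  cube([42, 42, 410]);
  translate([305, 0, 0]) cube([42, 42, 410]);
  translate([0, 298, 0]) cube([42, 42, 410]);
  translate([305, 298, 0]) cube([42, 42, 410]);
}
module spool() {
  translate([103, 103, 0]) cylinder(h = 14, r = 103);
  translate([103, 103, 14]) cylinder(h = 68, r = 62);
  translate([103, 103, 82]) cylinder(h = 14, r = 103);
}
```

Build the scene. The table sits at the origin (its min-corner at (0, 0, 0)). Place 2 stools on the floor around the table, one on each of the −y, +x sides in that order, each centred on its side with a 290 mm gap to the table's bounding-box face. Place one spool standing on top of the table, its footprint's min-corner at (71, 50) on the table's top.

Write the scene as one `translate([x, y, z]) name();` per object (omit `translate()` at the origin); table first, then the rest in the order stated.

table();
translate([436, -630, 0]) stool();
translate([1509, 92, 0]) stool();
translate([71, 50, 692]) spool();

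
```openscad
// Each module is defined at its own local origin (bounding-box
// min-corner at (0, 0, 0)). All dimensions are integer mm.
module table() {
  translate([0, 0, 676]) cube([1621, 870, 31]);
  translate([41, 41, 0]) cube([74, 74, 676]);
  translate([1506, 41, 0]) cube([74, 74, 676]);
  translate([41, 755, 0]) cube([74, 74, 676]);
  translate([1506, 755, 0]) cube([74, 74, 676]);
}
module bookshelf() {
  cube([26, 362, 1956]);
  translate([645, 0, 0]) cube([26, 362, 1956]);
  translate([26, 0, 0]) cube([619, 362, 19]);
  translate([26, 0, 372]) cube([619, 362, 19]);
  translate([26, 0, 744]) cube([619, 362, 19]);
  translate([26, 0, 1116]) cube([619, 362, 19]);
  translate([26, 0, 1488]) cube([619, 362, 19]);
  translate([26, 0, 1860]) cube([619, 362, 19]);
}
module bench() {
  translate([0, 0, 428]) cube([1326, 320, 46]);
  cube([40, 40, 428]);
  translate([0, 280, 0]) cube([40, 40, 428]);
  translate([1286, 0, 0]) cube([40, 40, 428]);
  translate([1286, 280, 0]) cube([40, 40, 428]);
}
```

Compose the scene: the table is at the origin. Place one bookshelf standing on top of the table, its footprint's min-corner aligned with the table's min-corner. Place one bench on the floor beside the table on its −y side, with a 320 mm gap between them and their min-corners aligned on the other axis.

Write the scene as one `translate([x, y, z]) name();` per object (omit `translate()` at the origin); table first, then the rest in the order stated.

table();
translate([0, 0, 707]) bookshelf();
translate([0, -640, 0]) bench();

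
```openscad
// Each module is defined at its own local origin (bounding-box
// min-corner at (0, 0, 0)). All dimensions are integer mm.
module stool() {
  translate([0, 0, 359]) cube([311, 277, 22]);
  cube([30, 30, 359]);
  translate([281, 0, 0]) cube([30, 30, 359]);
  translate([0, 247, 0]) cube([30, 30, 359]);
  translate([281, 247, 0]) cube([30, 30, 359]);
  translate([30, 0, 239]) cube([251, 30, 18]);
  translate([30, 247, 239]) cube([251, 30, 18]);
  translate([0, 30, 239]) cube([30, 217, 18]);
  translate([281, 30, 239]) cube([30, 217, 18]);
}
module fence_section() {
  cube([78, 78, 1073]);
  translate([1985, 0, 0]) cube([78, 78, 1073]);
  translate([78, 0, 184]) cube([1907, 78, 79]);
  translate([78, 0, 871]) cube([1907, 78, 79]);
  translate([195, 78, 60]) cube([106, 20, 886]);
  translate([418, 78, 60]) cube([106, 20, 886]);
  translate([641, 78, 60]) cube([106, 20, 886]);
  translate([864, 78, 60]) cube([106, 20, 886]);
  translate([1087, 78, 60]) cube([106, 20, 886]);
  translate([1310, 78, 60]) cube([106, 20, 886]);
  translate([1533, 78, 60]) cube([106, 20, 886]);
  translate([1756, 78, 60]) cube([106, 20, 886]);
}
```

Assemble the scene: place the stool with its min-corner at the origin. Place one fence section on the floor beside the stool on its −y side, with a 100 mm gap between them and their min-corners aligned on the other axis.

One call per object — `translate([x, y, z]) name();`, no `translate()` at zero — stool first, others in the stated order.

stool();
translate([0, -198, 0]) fence_section();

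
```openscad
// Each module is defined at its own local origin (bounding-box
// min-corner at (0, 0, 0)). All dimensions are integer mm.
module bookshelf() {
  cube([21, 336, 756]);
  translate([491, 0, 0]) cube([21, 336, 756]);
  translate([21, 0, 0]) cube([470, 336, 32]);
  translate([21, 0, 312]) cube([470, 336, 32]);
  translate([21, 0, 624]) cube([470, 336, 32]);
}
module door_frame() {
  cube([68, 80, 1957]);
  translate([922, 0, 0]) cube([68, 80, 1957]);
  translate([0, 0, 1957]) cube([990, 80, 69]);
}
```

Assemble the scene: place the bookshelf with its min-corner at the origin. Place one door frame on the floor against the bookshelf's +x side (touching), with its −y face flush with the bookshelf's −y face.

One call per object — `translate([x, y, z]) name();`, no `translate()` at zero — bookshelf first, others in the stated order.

bookshelf();
translate([512, 0, 0]) door_frame();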